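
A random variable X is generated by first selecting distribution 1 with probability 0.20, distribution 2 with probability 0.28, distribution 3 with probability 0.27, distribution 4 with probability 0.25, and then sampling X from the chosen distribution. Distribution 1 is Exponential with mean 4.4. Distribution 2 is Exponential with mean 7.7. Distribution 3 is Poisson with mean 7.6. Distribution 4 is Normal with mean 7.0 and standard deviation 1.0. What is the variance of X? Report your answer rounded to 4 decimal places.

24.3354

Per component, 1: μ=4.4, E[X²]=38.72; 2: μ=7.7, E[X²]=118.58; 3: μ=7.6, E[X²]=65.36; 4: μ=7, E[X²]=50.
E[X] = 0.2·4.4 + 0.28·7.7 + 0.27·7.6 + 0.25·7 = 6.838.
E[X²] = 0.2·38.72 + 0.28·118.58 + 0.27·65.36 + 0.25·50 = 71.0936.
Var(X) = E[X²] − (E[X])² = 71.0936 − 46.7582 = 24.3354.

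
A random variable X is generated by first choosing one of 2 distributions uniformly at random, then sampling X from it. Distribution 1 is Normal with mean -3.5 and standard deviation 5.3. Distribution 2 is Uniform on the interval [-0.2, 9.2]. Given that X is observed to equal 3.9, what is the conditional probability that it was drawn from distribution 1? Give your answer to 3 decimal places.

0.211

Likelihoods f(3.9 | ·): 1: 0.0283999; 2: 0.106383.
Posterior ∝ prior × likelihood. Numerator for 1: 0.5·0.0283999 = 0.0142.
Normalizing constant: 0.5·0.0283999 + 0.5·0.106383 = 0.0673914.
P(1 | observation) = 0.0142 / 0.0673914 = 0.210709.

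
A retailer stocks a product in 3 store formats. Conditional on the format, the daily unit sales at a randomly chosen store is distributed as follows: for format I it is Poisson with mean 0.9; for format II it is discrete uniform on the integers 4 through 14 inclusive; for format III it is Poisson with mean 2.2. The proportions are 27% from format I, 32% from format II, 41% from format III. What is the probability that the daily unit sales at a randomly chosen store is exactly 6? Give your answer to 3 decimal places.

0.036

Conditional on each format, P(X = 6): I: 0.000300094; II: 0.0909091; III: 0.0174484.
By total probability, P(X = 6) = 0.27·0.000300094 + 0.32·0.0909091 + 0.41·0.0174484 = 0.0363258.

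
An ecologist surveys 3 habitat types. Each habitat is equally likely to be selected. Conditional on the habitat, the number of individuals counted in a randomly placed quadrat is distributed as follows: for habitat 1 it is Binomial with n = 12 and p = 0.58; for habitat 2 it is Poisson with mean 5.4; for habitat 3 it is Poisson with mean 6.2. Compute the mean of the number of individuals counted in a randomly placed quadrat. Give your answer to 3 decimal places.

6.187

Component means — 1: 6.96; 2: 5.4; 3: 6.2.
E[X] = 0.333333·6.96 + 0.333333·5.4 + 0.333333·6.2 = 6.18667.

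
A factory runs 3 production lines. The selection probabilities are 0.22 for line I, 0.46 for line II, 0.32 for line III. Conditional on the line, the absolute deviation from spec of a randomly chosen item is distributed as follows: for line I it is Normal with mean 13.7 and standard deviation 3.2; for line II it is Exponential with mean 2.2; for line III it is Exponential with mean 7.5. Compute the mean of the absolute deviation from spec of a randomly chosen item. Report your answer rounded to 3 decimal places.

6.426

Component means — I: 13.7; II: 2.2; III: 7.5.
E[X] = 0.22·13.7 + 0.46·2.2 + 0.32·7.5 = 6.426.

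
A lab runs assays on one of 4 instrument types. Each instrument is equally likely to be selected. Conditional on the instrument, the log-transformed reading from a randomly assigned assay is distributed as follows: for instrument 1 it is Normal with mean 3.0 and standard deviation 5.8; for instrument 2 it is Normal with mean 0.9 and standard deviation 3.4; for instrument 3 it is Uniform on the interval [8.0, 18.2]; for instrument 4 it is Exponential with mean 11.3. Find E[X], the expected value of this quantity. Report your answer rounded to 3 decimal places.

Component means — 1: 3; 2: 0.9; 3: 13.1; 4: 11.3.
E[X] = 0.25·3 + 0.25·0.9 + 0.25·13.1 + 0.25·11.3 = 7.075.

7.075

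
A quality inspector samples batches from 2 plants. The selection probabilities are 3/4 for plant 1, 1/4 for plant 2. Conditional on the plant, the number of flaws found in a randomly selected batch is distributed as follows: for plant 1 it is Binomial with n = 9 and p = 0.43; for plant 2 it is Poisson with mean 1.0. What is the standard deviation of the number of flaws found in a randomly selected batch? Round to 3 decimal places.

Per component, 1: μ=3.87, E[X²]=17.1828; 2: μ=1, E[X²]=2.
E[X] = 0.75·3.87 + 0.25·1 = 3.1525.
E[X²] = 0.75·17.1828 + 0.25·2 = 13.3871.
Var(X) = E[X²] − (E[X])² = 13.3871 − 9.93826 = 3.44884.
SD(X) = √3.44884 = 1.85711.

1.857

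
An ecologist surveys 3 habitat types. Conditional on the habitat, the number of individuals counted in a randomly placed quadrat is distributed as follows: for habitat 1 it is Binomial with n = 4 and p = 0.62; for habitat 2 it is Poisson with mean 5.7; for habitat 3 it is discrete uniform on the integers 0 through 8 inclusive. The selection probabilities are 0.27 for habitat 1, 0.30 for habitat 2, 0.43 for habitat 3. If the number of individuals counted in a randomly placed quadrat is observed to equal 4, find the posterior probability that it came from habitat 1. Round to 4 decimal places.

Likelihoods P(X=4 | ·): 1: 0.147763; 2: 0.147167; 3: 0.111111.
Posterior ∝ prior × likelihood. Numerator for 1: 0.27·0.147763 = 0.0398961.
Normalizing constant: 0.27·0.147763 + 0.3·0.147167 + 0.43·0.111111 = 0.131824.
P(1 | observation) = 0.0398961 / 0.131824 = 0.302647.

0.3026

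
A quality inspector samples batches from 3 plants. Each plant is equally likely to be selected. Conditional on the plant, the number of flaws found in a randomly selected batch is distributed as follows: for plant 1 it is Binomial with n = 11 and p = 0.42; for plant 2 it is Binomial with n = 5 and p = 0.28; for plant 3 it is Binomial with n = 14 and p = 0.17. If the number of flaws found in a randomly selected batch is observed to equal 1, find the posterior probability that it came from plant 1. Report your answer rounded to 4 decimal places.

Likelihoods P(X=1 | ·): 1: 0.0199032; 2: 0.376234; 3: 0.211151.
Posterior ∝ prior × likelihood. Numerator for 1: 0.333333·0.0199032 = 0.00663438.
Normalizing constant: 0.333333·0.0199032 + 0.333333·0.376234 + 0.333333·0.211151 = 0.202429.
P(1 | observation) = 0.00663438 / 0.202429 = 0.0327738.

0.0328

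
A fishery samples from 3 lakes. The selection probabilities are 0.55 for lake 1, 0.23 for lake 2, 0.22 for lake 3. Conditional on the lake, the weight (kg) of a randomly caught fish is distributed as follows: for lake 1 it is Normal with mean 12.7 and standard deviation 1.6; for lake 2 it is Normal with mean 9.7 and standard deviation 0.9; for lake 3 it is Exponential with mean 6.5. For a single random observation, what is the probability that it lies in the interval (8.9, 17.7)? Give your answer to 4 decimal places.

0.7732

Conditional on each lake, P(8.9 < X < 17.7): 1: 0.990336; 2: 0.812969; 3: 0.18863.
By total probability, P(8.9 < X < 17.7) = 0.55·0.990336 + 0.23·0.812969 + 0.22·0.18863 = 0.773166.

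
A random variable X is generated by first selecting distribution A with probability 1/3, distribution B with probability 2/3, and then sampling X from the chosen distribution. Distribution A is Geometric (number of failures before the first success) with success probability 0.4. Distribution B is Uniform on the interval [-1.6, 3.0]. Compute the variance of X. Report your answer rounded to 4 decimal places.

2.5678

Per component, A: μ=1.5, E[X²]=6; B: μ=0.7, E[X²]=2.25333.
E[X] = 0.333333·1.5 + 0.666667·0.7 = 0.966667.
E[X²] = 0.333333·6 + 0.666667·2.25333 = 3.50222.
Var(X) = E[X²] − (E[X])² = 3.50222 − 0.934444 = 2.56778.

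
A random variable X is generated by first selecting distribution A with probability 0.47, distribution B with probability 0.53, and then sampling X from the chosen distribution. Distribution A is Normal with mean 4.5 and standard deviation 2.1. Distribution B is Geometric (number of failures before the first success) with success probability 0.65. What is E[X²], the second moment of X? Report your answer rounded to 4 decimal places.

For each component E[X²] = Var + (mean)², giving A: 24.66; B: 1.11834.
Overall E[X²] = 0.47·24.66 + 0.53·1.11834 = 12.1829.

12.1829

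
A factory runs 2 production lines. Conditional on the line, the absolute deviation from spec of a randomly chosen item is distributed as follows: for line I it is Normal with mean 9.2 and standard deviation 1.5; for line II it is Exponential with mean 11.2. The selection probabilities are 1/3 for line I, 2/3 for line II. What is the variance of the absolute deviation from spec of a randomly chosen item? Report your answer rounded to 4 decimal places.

85.2656

Per component, I: μ=9.2, E[X²]=86.89; II: μ=11.2, E[X²]=250.88.
E[X] = 0.333333·9.2 + 0.666667·11.2 = 10.5333.
E[X²] = 0.333333·86.89 + 0.666667·250.88 = 196.217.
Var(X) = E[X²] − (E[X])² = 196.217 − 110.951 = 85.2656.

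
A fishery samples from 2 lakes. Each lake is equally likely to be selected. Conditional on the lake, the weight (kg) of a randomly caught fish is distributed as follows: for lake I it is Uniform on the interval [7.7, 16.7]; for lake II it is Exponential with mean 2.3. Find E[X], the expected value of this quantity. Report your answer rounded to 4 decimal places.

Component means — I: 12.2; II: 2.3.
E[X] = 0.5·12.2 + 0.5·2.3 = 7.25.

7.2500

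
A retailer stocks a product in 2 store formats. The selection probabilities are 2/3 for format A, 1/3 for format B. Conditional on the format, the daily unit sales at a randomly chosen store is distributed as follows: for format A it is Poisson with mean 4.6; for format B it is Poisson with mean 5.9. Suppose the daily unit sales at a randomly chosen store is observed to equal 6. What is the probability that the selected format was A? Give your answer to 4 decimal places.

Likelihoods P(X=6 | ·): A: 0.13227; B: 0.160488.
Posterior ∝ prior × likelihood. Numerator for A: 0.666667·0.13227 = 0.0881797.
Normalizing constant: 0.666667·0.13227 + 0.333333·0.160488 = 0.141676.
P(A | observation) = 0.0881797 / 0.141676 = 0.622405.

0.6224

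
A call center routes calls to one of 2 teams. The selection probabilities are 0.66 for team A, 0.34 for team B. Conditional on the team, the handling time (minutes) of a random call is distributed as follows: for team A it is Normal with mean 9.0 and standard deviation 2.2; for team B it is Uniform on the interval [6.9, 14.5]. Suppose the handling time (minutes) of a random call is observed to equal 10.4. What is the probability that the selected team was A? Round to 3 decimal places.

Likelihoods f(10.4 | ·): A: 0.148099; B: 0.131579.
Posterior ∝ prior × likelihood. Numerator for A: 0.66·0.148099 = 0.0977452.
Normalizing constant: 0.66·0.148099 + 0.34·0.131579 = 0.142482.
P(A | observation) = 0.0977452 / 0.142482 = 0.686018.

0.686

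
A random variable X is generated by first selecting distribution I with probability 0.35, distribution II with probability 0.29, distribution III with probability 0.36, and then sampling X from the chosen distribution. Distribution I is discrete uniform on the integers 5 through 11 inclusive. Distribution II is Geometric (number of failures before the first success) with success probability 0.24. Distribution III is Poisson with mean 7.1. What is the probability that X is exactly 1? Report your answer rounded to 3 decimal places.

Conditional on each component, P(X = 1): I: 0; II: 0.1824; III: 0.00585824.
By total probability, P(X = 1) = 0.35·0 + 0.29·0.1824 + 0.36·0.00585824 = 0.055005.

0.055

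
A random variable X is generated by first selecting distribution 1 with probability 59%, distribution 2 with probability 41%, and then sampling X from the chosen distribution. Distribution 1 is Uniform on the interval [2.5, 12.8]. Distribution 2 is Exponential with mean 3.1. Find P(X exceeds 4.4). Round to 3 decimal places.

Conditional on each component, P(X > 4.4): 1: 0.815534; 2: 0.24187.
By total probability, P(X > 4.4) = 0.59·0.815534 + 0.41·0.24187 = 0.580332.

0.580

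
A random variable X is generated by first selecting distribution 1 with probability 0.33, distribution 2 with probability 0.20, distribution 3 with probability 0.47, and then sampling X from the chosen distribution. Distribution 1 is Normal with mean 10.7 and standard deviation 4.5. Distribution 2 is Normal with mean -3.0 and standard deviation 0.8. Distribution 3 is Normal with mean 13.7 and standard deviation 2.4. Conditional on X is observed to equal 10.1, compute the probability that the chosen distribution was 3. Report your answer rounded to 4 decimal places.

0.4666

Likelihoods f(10.1 | ·): 1: 0.0878693; 2: 2.96362e-59; 3: 0.0539657.
Posterior ∝ prior × likelihood. Numerator for 3: 0.47·0.0539657 = 0.0253639.
Normalizing constant: 0.33·0.0878693 + 0.2·2.96362e-59 + 0.47·0.0539657 = 0.0543607.
P(3 | observation) = 0.0253639 / 0.0543607 = 0.466584.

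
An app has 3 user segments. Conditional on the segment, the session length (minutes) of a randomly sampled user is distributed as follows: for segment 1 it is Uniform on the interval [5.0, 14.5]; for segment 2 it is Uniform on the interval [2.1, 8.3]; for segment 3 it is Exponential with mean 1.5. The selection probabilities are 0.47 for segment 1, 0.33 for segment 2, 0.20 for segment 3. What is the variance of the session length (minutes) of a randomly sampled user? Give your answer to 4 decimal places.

15.5543

Per component, 1: μ=9.75, E[X²]=102.583; 2: μ=5.2, E[X²]=30.2433; 3: μ=1.5, E[X²]=4.5.
E[X] = 0.47·9.75 + 0.33·5.2 + 0.2·1.5 = 6.5985.
E[X²] = 0.47·102.583 + 0.33·30.2433 + 0.2·4.5 = 59.0945.
Var(X) = E[X²] − (E[X])² = 59.0945 − 43.5402 = 15.5543.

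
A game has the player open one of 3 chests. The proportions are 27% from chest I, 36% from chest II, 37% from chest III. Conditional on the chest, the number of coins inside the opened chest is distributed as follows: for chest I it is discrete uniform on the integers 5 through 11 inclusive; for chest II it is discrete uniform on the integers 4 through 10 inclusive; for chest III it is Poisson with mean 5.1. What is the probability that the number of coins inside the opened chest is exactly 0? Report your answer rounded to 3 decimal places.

0.002

Conditional on each chest, P(X = 0): I: 0; II: 0; III: 0.00609675.
By total probability, P(X = 0) = 0.27·0 + 0.36·0 + 0.37·0.00609675 = 0.0022558.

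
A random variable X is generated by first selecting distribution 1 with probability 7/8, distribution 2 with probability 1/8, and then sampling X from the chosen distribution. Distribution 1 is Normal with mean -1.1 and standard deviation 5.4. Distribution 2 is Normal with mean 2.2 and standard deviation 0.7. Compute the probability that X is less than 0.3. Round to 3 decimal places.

0.527

Conditional on each component, P(X < 0.3): 1: 0.602282; 2: 0.00332094.
By total probability, P(X < 0.3) = 0.875·0.602282 + 0.125·0.00332094 = 0.527412.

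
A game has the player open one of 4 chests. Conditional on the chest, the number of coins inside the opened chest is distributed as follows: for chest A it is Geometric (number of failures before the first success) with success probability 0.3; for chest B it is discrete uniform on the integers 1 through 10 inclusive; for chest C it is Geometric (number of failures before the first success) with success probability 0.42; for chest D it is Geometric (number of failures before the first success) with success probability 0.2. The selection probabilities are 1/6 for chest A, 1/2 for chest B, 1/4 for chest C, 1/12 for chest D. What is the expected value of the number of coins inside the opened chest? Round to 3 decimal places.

3.817

Component means — A: 2.33333; B: 5.5; C: 1.38095; D: 4.
E[X] = 0.166667·2.33333 + 0.5·5.5 + 0.25·1.38095 + 0.0833333·4 = 3.81746.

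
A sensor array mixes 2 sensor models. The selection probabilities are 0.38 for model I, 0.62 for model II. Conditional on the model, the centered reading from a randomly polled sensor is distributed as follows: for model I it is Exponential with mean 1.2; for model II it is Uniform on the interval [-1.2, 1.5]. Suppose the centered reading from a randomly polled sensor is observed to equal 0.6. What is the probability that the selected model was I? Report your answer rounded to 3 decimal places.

0.455

Likelihoods f(0.6 | ·): I: 0.505442; II: 0.37037.
Posterior ∝ prior × likelihood. Numerator for I: 0.38·0.505442 = 0.192068.
Normalizing constant: 0.38·0.505442 + 0.62·0.37037 = 0.421698.
P(I | observation) = 0.192068 / 0.421698 = 0.455464.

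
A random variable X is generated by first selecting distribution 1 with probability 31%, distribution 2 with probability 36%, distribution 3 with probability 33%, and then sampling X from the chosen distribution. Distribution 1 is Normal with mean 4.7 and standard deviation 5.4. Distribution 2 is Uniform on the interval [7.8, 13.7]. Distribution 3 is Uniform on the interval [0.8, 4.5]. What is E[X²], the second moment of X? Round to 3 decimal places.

61.228

For each component E[X²] = Var + (mean)², giving 1: 51.25; 2: 118.463; 3: 8.16333.
Overall E[X²] = 0.31·51.25 + 0.36·118.463 + 0.33·8.16333 = 61.2282.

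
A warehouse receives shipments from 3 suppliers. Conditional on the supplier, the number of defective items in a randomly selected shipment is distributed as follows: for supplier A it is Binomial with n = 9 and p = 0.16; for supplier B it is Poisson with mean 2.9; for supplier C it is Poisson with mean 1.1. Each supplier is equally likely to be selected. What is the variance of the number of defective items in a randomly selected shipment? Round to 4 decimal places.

Per component, A: μ=1.44, E[X²]=3.2832; B: μ=2.9, E[X²]=11.31; C: μ=1.1, E[X²]=2.31.
E[X] = 0.333333·1.44 + 0.333333·2.9 + 0.333333·1.1 = 1.81333.
E[X²] = 0.333333·3.2832 + 0.333333·11.31 + 0.333333·2.31 = 5.6344.
Var(X) = E[X²] − (E[X])² = 5.6344 − 3.28818 = 2.34622.

2.3462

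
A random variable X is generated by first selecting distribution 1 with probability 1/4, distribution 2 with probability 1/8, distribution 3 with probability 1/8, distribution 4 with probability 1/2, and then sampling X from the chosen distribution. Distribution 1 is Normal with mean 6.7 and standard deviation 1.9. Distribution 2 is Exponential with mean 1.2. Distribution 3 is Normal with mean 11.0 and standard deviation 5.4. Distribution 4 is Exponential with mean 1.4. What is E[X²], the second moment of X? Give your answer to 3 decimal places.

33.215

For each component E[X²] = Var + (mean)², giving 1: 48.5; 2: 2.88; 3: 150.16; 4: 3.92.
Overall E[X²] = 0.25·48.5 + 0.125·2.88 + 0.125·150.16 + 0.5·3.92 = 33.215.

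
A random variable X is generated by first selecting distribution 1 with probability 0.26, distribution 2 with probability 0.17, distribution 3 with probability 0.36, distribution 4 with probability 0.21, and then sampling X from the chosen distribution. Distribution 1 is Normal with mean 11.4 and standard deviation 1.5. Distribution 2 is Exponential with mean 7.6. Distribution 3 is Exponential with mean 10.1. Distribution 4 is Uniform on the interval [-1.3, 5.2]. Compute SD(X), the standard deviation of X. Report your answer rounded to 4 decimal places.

7.7513

Per component, 1: μ=11.4, E[X²]=132.21; 2: μ=7.6, E[X²]=115.52; 3: μ=10.1, E[X²]=204.02; 4: μ=1.95, E[X²]=7.32333.
E[X] = 0.26·11.4 + 0.17·7.6 + 0.36·10.1 + 0.21·1.95 = 8.3015.
E[X²] = 0.26·132.21 + 0.17·115.52 + 0.36·204.02 + 0.21·7.32333 = 128.998.
Var(X) = E[X²] − (E[X])² = 128.998 − 68.9149 = 60.0832.
SD(X) = √60.0832 = 7.75134.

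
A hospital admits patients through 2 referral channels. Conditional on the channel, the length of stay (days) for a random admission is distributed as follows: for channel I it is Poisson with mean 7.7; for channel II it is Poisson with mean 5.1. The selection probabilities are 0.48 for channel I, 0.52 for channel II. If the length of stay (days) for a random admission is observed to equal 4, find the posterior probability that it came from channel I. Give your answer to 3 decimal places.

0.263

Likelihoods P(X=4 | ·): I: 0.0663261; II: 0.171857.
Posterior ∝ prior × likelihood. Numerator for I: 0.48·0.0663261 = 0.0318365.
Normalizing constant: 0.48·0.0663261 + 0.52·0.171857 = 0.121202.
P(I | observation) = 0.0318365 / 0.121202 = 0.262673.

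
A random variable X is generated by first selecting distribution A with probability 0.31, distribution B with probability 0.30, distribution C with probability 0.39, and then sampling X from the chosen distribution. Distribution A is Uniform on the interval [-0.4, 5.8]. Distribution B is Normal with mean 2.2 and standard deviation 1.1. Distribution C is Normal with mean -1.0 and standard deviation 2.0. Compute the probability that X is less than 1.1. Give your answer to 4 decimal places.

Conditional on each component, P(X < 1.1): A: 0.241935; B: 0.158655; C: 0.853141.
By total probability, P(X < 1.1) = 0.31·0.241935 + 0.3·0.158655 + 0.39·0.853141 = 0.455322.

0.4553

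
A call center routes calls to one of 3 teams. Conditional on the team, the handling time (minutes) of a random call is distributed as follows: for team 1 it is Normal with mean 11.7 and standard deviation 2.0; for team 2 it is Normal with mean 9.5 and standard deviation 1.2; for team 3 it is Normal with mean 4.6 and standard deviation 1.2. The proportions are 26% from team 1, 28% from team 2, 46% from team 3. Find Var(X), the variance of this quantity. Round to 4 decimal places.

Per component, 1: μ=11.7, E[X²]=140.89; 2: μ=9.5, E[X²]=91.69; 3: μ=4.6, E[X²]=22.6.
E[X] = 0.26·11.7 + 0.28·9.5 + 0.46·4.6 = 7.818.
E[X²] = 0.26·140.89 + 0.28·91.69 + 0.46·22.6 = 72.7006.
Var(X) = E[X²] − (E[X])² = 72.7006 − 61.1211 = 11.5795.

11.5795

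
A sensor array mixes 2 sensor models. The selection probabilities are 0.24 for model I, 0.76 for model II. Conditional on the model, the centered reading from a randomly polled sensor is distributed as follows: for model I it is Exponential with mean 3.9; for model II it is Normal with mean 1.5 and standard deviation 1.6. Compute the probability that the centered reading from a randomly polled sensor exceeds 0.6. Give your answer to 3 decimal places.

Conditional on each model, P(X > 0.6): I: 0.857404; II: 0.713112.
By total probability, P(X > 0.6) = 0.24·0.857404 + 0.76·0.713112 = 0.747742.

0.748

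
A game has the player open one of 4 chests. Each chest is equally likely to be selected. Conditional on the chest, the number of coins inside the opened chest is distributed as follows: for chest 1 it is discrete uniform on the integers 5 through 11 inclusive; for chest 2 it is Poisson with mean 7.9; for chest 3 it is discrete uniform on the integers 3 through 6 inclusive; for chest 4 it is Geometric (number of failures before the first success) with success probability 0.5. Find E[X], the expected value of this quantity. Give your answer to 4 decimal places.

Component means — 1: 8; 2: 7.9; 3: 4.5; 4: 1.
E[X] = 0.25·8 + 0.25·7.9 + 0.25·4.5 + 0.25·1 = 5.35.

5.3500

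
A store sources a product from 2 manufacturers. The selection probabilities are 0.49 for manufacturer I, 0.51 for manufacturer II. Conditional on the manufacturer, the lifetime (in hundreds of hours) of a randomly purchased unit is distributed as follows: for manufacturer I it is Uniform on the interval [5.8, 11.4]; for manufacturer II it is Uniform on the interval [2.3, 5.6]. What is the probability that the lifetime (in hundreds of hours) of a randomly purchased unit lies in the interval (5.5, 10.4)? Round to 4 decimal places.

0.4180

Conditional on each manufacturer, P(5.5 < X < 10.4): I: 0.821429; II: 0.030303.
By total probability, P(5.5 < X < 10.4) = 0.49·0.821429 + 0.51·0.030303 = 0.417955.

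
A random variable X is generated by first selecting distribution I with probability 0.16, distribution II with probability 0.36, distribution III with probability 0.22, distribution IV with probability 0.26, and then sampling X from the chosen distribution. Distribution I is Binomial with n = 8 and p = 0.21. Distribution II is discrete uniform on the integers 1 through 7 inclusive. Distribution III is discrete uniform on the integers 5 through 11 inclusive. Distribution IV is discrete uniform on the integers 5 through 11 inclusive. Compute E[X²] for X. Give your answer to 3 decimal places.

40.504

For each component E[X²] = Var + (mean)², giving I: 4.1496; II: 20; III: 68; IV: 68.
Overall E[X²] = 0.16·4.1496 + 0.36·20 + 0.22·68 + 0.26·68 = 40.5039.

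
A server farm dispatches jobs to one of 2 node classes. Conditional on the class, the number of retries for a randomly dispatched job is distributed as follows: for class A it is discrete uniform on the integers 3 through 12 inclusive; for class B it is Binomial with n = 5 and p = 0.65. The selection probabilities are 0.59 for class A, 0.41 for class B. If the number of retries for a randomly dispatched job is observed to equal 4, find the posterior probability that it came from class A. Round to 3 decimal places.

0.315

Likelihoods P(X=4 | ·): A: 0.1; B: 0.312386.
Posterior ∝ prior × likelihood. Numerator for A: 0.59·0.1 = 0.059.
Normalizing constant: 0.59·0.1 + 0.41·0.312386 = 0.187078.
P(A | observation) = 0.059 / 0.187078 = 0.315376.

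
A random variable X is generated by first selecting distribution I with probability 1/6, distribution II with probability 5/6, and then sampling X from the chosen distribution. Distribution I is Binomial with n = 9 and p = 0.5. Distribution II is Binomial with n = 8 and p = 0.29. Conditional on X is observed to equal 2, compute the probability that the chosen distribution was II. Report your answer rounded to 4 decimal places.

0.9555

Likelihoods P(X=2 | ·): I: 0.0703125; II: 0.301651.
Posterior ∝ prior × likelihood. Numerator for II: 0.833333·0.301651 = 0.251375.
Normalizing constant: 0.166667·0.0703125 + 0.833333·0.301651 = 0.263094.
P(II | observation) = 0.251375 / 0.263094 = 0.955458.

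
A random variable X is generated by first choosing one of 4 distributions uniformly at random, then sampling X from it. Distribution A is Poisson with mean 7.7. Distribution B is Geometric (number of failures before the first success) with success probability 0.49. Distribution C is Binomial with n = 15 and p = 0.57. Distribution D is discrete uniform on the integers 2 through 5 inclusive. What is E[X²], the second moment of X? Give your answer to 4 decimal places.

For each component E[X²] = Var + (mean)², giving A: 66.99; B: 3.20741; C: 76.779; D: 13.5.
Overall E[X²] = 0.25·66.99 + 0.25·3.20741 + 0.25·76.779 + 0.25·13.5 = 40.1191.

40.1191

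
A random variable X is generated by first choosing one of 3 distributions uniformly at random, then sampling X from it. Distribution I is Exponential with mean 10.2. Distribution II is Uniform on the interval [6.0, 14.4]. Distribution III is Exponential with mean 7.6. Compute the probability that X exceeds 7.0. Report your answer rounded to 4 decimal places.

Conditional on each component, P(X > 7.0): I: 0.503448; II: 0.880952; III: 0.3981.
By total probability, P(X > 7.0) = 0.333333·0.503448 + 0.333333·0.880952 + 0.333333·0.3981 = 0.594167.

0.5942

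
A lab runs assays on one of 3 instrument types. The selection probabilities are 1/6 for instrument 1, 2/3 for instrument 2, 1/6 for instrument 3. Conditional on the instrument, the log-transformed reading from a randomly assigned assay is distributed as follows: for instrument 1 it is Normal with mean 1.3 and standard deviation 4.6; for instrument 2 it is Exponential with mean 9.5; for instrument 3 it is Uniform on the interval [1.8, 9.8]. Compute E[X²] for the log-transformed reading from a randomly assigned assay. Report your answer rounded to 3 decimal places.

For each component E[X²] = Var + (mean)², giving 1: 22.85; 2: 180.5; 3: 38.9733.
Overall E[X²] = 0.166667·22.85 + 0.666667·180.5 + 0.166667·38.9733 = 130.637.

130.637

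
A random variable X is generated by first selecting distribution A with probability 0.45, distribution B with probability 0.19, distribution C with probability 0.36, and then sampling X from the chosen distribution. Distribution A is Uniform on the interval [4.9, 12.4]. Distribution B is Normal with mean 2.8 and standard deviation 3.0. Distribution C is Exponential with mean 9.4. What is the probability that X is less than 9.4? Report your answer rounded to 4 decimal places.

0.6849

Conditional on each component, P(X < 9.4): A: 0.6; B: 0.986097; C: 0.632121.
By total probability, P(X < 9.4) = 0.45·0.6 + 0.19·0.986097 + 0.36·0.632121 = 0.684922.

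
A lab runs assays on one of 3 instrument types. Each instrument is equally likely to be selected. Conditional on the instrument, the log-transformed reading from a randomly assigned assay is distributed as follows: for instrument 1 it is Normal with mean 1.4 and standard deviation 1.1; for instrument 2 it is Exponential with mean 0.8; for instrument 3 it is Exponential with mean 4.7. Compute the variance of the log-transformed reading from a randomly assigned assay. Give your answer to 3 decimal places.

Per component, 1: μ=1.4, E[X²]=3.17; 2: μ=0.8, E[X²]=1.28; 3: μ=4.7, E[X²]=44.18.
E[X] = 0.333333·1.4 + 0.333333·0.8 + 0.333333·4.7 = 2.3.
E[X²] = 0.333333·3.17 + 0.333333·1.28 + 0.333333·44.18 = 16.21.
Var(X) = E[X²] − (E[X])² = 16.21 − 5.29 = 10.92.

10.920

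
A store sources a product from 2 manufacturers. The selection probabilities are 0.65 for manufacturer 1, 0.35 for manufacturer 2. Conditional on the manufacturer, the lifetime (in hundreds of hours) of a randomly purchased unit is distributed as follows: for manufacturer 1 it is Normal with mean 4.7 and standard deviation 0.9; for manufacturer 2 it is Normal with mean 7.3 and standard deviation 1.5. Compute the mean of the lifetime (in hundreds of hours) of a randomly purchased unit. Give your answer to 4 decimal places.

Component means — 1: 4.7; 2: 7.3.
E[X] = 0.65·4.7 + 0.35·7.3 = 5.61.

5.6100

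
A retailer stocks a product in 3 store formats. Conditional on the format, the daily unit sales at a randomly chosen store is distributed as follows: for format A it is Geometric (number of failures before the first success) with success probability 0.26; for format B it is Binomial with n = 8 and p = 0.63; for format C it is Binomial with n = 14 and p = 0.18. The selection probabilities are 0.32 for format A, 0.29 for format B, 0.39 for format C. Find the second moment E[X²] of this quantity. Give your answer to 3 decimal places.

17.285

For each component E[X²] = Var + (mean)², giving A: 19.0473; B: 27.2664; C: 8.4168.
Overall E[X²] = 0.32·19.0473 + 0.29·27.2664 + 0.39·8.4168 = 17.285.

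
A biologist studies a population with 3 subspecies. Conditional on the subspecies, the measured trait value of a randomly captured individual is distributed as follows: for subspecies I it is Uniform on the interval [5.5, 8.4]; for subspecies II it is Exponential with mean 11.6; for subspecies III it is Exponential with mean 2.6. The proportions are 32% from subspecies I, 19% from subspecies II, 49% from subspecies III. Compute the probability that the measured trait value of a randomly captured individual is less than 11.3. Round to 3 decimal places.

Conditional on each subspecies, P(X < 11.3): I: 1; II: 0.622482; III: 0.987043.
By total probability, P(X < 11.3) = 0.32·1 + 0.19·0.622482 + 0.49·0.987043 = 0.921923.

0.922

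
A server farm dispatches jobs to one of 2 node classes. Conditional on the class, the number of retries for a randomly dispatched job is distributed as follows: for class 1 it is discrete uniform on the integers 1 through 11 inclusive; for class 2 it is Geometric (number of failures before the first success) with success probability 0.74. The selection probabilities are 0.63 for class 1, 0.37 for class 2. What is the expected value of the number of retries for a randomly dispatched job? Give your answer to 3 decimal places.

Component means — 1: 6; 2: 0.351351.
E[X] = 0.63·6 + 0.37·0.351351 = 3.91.

3.910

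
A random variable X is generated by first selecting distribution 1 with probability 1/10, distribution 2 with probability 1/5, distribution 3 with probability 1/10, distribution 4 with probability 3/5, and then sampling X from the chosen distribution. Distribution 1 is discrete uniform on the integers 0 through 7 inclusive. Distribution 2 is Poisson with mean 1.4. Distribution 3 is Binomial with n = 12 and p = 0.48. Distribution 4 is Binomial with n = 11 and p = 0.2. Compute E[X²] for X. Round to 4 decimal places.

9.9993

For each component E[X²] = Var + (mean)², giving 1: 17.5; 2: 3.36; 3: 36.1728; 4: 6.6.
Overall E[X²] = 0.1·17.5 + 0.2·3.36 + 0.1·36.1728 + 0.6·6.6 = 9.99928.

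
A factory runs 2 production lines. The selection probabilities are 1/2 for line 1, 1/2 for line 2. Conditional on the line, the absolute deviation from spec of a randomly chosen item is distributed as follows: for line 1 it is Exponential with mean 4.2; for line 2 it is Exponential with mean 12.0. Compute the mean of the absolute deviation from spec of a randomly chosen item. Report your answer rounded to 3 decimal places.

8.100

Component means — 1: 4.2; 2: 12.
E[X] = 0.5·4.2 + 0.5·12 = 8.1.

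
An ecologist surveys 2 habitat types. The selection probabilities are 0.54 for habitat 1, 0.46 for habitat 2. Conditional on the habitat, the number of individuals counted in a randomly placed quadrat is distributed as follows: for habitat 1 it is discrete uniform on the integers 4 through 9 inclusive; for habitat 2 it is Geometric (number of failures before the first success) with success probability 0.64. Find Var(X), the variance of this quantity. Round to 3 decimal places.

10.736

Per component, 1: μ=6.5, E[X²]=45.1667; 2: μ=0.5625, E[X²]=1.19531.
E[X] = 0.54·6.5 + 0.46·0.5625 = 3.76875.
E[X²] = 0.54·45.1667 + 0.46·1.19531 = 24.9398.
Var(X) = E[X²] − (E[X])² = 24.9398 − 14.2035 = 10.7364.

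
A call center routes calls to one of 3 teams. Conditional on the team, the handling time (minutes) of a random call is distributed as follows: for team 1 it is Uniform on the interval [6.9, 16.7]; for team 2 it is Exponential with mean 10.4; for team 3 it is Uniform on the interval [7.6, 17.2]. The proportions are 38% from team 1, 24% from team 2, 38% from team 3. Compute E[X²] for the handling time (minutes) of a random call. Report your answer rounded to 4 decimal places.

For each component E[X²] = Var + (mean)², giving 1: 147.243; 2: 216.32; 3: 161.44.
Overall E[X²] = 0.38·147.243 + 0.24·216.32 + 0.38·161.44 = 169.216.

169.2165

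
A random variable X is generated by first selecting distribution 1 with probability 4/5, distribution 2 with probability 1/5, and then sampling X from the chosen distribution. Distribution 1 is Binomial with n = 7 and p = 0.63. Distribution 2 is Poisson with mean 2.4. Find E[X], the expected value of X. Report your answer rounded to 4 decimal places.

Component means — 1: 4.41; 2: 2.4.
E[X] = 0.8·4.41 + 0.2·2.4 = 4.008.

4.0080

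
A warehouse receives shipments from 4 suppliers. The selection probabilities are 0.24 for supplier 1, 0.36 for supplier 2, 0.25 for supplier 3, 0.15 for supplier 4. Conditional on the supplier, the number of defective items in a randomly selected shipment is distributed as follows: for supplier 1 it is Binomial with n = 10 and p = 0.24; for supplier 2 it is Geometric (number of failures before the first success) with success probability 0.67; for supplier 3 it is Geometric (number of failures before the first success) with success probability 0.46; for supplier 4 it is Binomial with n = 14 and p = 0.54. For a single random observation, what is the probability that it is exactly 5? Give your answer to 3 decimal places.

0.031

Conditional on each supplier, P(X = 5): 1: 0.0508774; 2: 0.00262207; 3: 0.0211216; 4: 0.0847722.
By total probability, P(X = 5) = 0.24·0.0508774 + 0.36·0.00262207 + 0.25·0.0211216 + 0.15·0.0847722 = 0.0311507.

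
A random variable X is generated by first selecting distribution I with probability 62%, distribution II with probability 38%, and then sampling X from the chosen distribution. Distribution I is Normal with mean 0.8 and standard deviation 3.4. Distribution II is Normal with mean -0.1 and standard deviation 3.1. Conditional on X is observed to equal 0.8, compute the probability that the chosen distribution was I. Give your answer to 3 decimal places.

0.608

Likelihoods f(0.8 | ·): I: 0.117336; II: 0.12338.
Posterior ∝ prior × likelihood. Numerator for I: 0.62·0.117336 = 0.0727483.
Normalizing constant: 0.62·0.117336 + 0.38·0.12338 = 0.119633.
P(I | observation) = 0.0727483 / 0.119633 = 0.608097.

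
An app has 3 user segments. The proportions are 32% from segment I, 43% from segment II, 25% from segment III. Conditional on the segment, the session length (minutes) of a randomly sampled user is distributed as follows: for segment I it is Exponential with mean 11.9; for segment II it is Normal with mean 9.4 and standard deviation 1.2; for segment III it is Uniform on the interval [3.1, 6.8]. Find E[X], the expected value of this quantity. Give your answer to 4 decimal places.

Component means — I: 11.9; II: 9.4; III: 4.95.
E[X] = 0.32·11.9 + 0.43·9.4 + 0.25·4.95 = 9.0875.

9.0875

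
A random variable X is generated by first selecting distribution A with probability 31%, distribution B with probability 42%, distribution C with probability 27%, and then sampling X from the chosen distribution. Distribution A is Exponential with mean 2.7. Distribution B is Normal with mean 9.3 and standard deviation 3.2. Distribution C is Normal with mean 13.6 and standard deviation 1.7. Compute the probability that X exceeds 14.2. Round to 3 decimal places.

Conditional on each component, P(X > 14.2): A: 0.00519915; B: 0.0628538; C: 0.362066.
By total probability, P(X > 14.2) = 0.31·0.00519915 + 0.42·0.0628538 + 0.27·0.362066 = 0.125768.

0.126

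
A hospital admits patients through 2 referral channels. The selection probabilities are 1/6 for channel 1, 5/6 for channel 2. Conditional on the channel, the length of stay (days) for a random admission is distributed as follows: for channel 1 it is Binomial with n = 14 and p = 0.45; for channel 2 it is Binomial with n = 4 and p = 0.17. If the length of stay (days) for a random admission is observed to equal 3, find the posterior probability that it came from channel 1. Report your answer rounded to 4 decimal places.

0.3617

Likelihoods P(X=3 | ·): 1: 0.0462092; 2: 0.0163112.
Posterior ∝ prior × likelihood. Numerator for 1: 0.166667·0.0462092 = 0.00770153.
Normalizing constant: 0.166667·0.0462092 + 0.833333·0.0163112 = 0.0212942.
P(1 | observation) = 0.00770153 / 0.0212942 = 0.361673.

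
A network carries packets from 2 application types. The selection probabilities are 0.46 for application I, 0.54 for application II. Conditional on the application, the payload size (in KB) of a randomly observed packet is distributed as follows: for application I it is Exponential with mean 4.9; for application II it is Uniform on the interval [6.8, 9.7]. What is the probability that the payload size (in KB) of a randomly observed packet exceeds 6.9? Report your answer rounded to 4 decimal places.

Conditional on each application, P(X > 6.9): I: 0.244592; II: 0.965517.
By total probability, P(X > 6.9) = 0.46·0.244592 + 0.54·0.965517 = 0.633892.

0.6339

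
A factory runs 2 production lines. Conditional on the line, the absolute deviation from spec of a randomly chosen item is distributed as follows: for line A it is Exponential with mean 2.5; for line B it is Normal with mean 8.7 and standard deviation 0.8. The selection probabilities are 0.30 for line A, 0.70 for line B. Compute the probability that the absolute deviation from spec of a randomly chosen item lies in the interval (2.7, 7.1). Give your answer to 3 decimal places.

Conditional on each line, P(2.7 < X < 7.1): A: 0.28117; B: 0.0227501.
By total probability, P(2.7 < X < 7.1) = 0.3·0.28117 + 0.7·0.0227501 = 0.100276.

0.100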